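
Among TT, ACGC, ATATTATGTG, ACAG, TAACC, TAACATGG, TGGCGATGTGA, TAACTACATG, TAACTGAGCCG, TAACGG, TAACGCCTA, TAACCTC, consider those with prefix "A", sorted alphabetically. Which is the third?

ATATTATGTG

Filter for "A…" and sort: "ACAG", "ACGC", "ATATTATGTG"
Position 3: ATATTATGTG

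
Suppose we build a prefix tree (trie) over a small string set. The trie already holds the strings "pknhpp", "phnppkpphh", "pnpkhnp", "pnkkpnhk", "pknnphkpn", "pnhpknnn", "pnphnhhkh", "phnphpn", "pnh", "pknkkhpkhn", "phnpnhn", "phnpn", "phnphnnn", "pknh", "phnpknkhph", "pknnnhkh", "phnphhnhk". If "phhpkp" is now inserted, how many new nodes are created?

4

"ph" is already a path in the trie; the remaining "hpkp" must be added.
So 6 − 2 = 4 new nodes.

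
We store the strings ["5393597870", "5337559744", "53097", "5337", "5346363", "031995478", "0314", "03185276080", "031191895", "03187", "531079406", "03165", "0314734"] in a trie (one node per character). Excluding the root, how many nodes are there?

63

Count nodes per top-level branch (shared prefixes stored once):
  '0'-branch (031191895, 0314, 0314734, 03165, 03185276080, 03187, 031995478): 30 nodes
  '5'-branch (53097, 531079406, 5337, 5337559744, 5346363, 5393597870): 33 nodes
Sum: 63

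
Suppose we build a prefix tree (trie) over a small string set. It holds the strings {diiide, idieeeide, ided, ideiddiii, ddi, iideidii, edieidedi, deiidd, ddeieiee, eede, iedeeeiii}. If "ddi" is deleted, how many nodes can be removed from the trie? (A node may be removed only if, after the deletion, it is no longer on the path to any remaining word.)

1

A node on "ddi"'s path can go only if nothing else ends at it or branches off below it.
The suffix "i" (1 node) is used only by "ddi"; the node for "dd" still has the child "e", so pruning stops there.
Nodes removed: 1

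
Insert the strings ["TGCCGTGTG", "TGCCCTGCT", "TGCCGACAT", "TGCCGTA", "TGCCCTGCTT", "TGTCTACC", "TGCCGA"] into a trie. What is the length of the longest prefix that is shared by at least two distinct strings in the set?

9

The deepest shared node is where two words last agree before diverging.
e.g. "TGCCCTGCT" and "TGCCCTGCTT" share the prefix "TGCCCTGCT" of length 9; no pair shares a longer one.
Longest shared-prefix length: 9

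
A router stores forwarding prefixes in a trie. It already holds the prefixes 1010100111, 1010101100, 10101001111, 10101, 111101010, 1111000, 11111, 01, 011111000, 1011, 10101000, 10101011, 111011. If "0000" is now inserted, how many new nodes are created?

3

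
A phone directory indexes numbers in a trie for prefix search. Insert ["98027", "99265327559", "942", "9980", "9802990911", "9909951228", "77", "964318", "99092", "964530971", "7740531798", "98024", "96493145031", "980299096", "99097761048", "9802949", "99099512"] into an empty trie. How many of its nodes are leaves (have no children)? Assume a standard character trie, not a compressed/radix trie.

Leaves are exactly the stored words that no other stored word extends.
Those words: "7740531798", "942", "964318", "964530971", "96493145031", "98024", "98027", "9802949", "9802990911", "980299096", "99092", "99097761048", "9909951228", "99265327559", "9980"
Leaf count: 15

15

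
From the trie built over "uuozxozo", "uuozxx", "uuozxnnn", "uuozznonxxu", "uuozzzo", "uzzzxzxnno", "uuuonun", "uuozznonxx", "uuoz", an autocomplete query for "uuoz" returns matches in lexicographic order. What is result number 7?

Filter for "uuoz…" and sort: "uuoz", "uuozxnnn", "uuozxozo", "uuozxx", "uuozznonxx", "uuozznonxxu", "uuozzzo"
The 7th is uuozzzo.

uuozzzo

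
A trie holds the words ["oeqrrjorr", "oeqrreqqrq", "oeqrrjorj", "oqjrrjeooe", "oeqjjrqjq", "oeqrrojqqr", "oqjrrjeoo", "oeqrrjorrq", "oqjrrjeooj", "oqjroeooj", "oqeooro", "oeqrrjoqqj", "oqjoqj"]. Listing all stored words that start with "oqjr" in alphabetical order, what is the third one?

Words with prefix "oqjr", in lexicographic order: "oqjroeooj", "oqjrrjeoo", "oqjrrjeooe", "oqjrrjeooj"
The 3rd is oqjrrjeooe.

oqjrrjeooe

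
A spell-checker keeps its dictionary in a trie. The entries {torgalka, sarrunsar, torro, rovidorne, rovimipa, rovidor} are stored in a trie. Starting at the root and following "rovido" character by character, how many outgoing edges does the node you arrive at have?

1

The children of the "rovido" node are the distinct next characters among strings starting with "rovido".
Distinct next characters after "rovido": r.
That node has 1 child edge.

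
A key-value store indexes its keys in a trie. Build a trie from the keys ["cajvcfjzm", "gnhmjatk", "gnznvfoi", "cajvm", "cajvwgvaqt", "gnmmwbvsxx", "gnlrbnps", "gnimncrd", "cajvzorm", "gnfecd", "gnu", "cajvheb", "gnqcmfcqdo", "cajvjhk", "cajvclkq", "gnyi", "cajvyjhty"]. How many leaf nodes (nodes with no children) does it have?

17

Leaves are exactly the stored words that no other stored word extends.
Those words: "cajvcfjzm", "cajvclkq", "cajvheb", "cajvjhk", "cajvm", "cajvwgvaqt", "cajvyjhty", "cajvzorm", "gnfecd", "gnhmjatk", "gnimncrd", "gnlrbnps", "gnmmwbvsxx", "gnqcmfcqdo", "gnu", "gnyi", "gnznvfoi"
Leaf count: 17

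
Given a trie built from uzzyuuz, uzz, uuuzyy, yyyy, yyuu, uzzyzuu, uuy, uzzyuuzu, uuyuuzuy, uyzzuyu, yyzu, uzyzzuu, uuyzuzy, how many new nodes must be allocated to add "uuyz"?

"uuyz" is already a full path in the trie; only an end-marker is added.
No new nodes are needed: 0.

0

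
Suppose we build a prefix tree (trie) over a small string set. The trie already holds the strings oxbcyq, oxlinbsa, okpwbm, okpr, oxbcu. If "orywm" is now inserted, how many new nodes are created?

4

"o" is already a path in the trie; the remaining "rywm" must be added.
So 5 − 1 = 4 new nodes.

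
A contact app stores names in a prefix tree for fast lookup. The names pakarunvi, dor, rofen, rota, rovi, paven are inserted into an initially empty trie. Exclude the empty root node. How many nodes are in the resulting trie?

24

For each word, the new-node count is its length minus the longest prefix already in the trie:
  "pakarunvi" → 9 new (p, a, k, a, r, u, n, v, i)
  "dor" → 3 new (d, o, r)
  "rofen" → 5 new (r, o, f, e, n)
  "rota" → prefix "ro" already present; 2 new (t, a)
  "rovi" → prefix "ro" already present; 2 new (v, i)
  "paven" → prefix "pa" already present; 3 new (v, e, n)
Total nodes = 9 + 3 + 5 + 2 + 2 + 3 = 24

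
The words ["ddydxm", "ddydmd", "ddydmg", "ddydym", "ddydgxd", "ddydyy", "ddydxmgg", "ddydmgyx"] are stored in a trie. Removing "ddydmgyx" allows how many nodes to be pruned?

Walk "ddydmgyx" from the leaf back toward the root, removing each node that no remaining word uses.
The suffix "yx" (2 nodes) is used only by "ddydmgyx"; "ddydmg" is itself a stored word, so pruning stops there.
Nodes removed: 2

2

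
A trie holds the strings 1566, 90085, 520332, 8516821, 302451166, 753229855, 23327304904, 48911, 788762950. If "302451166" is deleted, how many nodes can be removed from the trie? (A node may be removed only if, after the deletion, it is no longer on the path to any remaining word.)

Walk "302451166" from the leaf back toward the root, removing each node that no remaining word uses.
No other word shares any prefix with "302451166", so all 9 of its nodes go.
Nodes removed: 9

9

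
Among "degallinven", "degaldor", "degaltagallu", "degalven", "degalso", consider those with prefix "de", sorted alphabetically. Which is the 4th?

DFS of the "de" subtree visits, in order: "degaldor", "degallinven", "degalso", "degaltagallu", "degalven"
Position 4: degaltagallu

degaltagallu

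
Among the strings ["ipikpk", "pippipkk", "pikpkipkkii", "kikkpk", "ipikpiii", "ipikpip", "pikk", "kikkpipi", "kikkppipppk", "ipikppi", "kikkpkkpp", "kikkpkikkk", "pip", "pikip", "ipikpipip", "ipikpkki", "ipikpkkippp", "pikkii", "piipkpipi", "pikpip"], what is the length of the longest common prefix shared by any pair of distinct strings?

Look for the deepest trie node that still has at least two words in its subtree.
"ipikpkki" and "ipikpkkippp" agree on "ipikpkki" (8 characters) before diverging; nothing deeper is shared.
Longest shared-prefix length: 8

8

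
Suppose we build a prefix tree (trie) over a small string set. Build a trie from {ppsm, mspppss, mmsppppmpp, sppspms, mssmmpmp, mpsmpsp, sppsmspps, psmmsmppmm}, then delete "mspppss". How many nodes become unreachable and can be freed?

A node on "mspppss"'s path can go only if nothing else ends at it or branches off below it.
The suffix "pppss" (5 nodes) is used only by "mspppss"; the node for "ms" still has the child "s", so pruning stops there.
Nodes removed: 5

5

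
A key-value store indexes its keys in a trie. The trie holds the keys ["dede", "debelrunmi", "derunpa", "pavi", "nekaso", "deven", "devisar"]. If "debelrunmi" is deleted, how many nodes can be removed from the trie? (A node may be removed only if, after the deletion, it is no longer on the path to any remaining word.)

A node on "debelrunmi"'s path can go only if nothing else ends at it or branches off below it.
The suffix "belrunmi" (8 nodes) is used only by "debelrunmi"; the node for "de" still has the child "d", so pruning stops there.
Nodes removed: 8

8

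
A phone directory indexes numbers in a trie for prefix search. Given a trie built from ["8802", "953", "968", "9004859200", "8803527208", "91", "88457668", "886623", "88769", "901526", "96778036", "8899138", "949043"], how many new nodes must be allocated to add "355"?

No existing word starts with "3", so every character of "355" needs a new node.
3 − 0 = 3 new nodes.

3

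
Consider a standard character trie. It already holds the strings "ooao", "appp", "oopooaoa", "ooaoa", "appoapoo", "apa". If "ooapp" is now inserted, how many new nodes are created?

"ooa" is already a path in the trie; the remaining "pp" must be added.
New nodes needed: |"ooapp"| − 3 = 5 − 3 = 2.

2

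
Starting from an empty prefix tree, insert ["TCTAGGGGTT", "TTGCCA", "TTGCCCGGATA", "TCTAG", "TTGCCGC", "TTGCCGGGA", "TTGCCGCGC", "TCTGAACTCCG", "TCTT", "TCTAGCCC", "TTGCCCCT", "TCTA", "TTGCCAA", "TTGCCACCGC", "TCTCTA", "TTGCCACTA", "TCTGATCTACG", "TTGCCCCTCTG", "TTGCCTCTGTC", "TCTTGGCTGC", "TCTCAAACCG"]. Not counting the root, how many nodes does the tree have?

79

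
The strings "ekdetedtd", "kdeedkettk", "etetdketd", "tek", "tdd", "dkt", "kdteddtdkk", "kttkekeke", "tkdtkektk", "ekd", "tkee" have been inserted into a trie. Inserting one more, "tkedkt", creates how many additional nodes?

3

Walking "tkedkt" from the root, the first 3 characters ("tke") follow existing edges; "d" is the first miss.
Each of the 3 remaining characters creates one node.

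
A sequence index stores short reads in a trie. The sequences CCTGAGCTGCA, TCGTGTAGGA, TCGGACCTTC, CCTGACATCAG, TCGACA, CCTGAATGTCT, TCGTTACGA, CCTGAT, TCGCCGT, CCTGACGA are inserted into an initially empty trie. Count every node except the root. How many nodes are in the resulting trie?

For each word, the new-node count is its length minus the longest prefix already in the trie:
  "CCTGAGCTGCA" → 11 new (C, C, T, G, A, G, C, T, G, C, A)
  "TCGTGTAGGA" → 10 new (T, C, G, T, G, T, A, G, G, A)
  "TCGGACCTTC" → prefix "TCG" already present; 7 new (G, A, C, C, T, T, C)
  "CCTGACATCAG" → prefix "CCTGA" already present; 6 new (C, A, T, C, A, G)
  "TCGACA" → prefix "TCG" already present; 3 new (A, C, A)
  "CCTGAATGTCT" → prefix "CCTGA" already present; 6 new (A, T, G, T, C, T)
  "TCGTTACGA" → prefix "TCGT" already present; 5 new (T, A, C, G, A)
  "CCTGAT" → prefix "CCTGA" already present; 1 new (T)
  "TCGCCGT" → prefix "TCG" already present; 4 new (C, C, G, T)
  "CCTGACGA" → prefix "CCTGAC" already present; 2 new (G, A)
Total nodes = 11 + 10 + 7 + 6 + 3 + 6 + 5 + 1 + 4 + 2 = 55

55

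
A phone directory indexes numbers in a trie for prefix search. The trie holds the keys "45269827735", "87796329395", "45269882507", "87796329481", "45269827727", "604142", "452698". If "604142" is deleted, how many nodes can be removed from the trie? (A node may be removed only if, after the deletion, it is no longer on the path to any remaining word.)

6

After clearing the end-marker at "604142", prune upward until reaching a node still needed by another word.
No other word shares any prefix with "604142", so all 6 of its nodes go.
Nodes removed: 6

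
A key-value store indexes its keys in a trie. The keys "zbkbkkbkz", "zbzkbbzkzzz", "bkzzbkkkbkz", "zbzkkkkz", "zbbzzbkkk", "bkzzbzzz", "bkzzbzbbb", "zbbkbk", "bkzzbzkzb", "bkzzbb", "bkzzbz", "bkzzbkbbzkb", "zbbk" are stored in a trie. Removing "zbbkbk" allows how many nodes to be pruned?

2

Walk "zbbkbk" from the leaf back toward the root, removing each node that no remaining word uses.
The suffix "bk" (2 nodes) is used only by "zbbkbk"; "zbbk" is itself a stored word, so pruning stops there.
Nodes removed: 2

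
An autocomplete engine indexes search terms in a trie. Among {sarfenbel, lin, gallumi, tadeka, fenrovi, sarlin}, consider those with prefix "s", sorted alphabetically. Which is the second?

Filter for "s…" and sort: "sarfenbel", "sarlin"
Position 2: sarlin

sarlin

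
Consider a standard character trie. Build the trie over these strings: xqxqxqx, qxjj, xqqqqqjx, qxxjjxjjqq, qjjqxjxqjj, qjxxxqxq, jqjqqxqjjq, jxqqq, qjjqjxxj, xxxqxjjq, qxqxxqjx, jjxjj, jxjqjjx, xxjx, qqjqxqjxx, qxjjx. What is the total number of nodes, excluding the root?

Count nodes per top-level branch (shared prefixes stored once):
  'j'-branch (jjxjj, jqjqqxqjjq, jxjqjjx, jxqqq): 23 nodes
  'q'-branch (qjjqjxxj, qjjqxjxqjj, qjxxxqxq, qqjqxqjxx, qxjj, qxjjx, qxqxxqjx, qxxjjxjjqq): 46 nodes
  'x'-branch (xqqqqqjx, xqxqxqx, xxjx, xxxqxjjq): 22 nodes
Sum: 91

91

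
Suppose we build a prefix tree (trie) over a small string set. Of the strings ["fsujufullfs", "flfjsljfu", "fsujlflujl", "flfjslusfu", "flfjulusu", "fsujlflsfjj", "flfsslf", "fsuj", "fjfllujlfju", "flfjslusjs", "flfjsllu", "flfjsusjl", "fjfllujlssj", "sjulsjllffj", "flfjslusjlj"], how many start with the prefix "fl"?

8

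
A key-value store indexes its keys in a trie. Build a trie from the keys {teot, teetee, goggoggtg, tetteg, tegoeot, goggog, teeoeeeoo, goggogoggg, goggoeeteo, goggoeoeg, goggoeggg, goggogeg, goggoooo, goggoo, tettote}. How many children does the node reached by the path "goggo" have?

3

Walk "goggo" from the root, arriving at one node.
Characters that immediately follow "goggo" among the stored strings: {e, g, o}.
That node has 3 child edges.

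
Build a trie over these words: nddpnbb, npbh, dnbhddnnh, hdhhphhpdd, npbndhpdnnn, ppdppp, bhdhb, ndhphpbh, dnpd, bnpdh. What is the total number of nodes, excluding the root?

60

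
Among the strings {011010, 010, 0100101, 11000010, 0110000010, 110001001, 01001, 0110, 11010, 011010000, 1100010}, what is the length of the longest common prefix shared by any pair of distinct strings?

7

The deepest shared node is where two words last agree before diverging.
"1100010" and "110001001" agree on "1100010" (7 characters) before diverging; nothing deeper is shared.
Longest shared-prefix length: 7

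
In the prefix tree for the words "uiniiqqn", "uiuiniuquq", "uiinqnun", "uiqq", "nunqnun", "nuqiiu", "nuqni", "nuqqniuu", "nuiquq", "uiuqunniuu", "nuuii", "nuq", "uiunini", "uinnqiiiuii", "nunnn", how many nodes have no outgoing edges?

14

A leaf is a node with no children — equivalently, the end of a word that is not a proper prefix of any other stored word.
Those words: "nuiquq", "nunnn", "nunqnun", "nuqiiu", "nuqni", "nuqqniuu", "nuuii", "uiinqnun", "uiniiqqn", "uinnqiiiuii", "uiqq", "uiuiniuquq", "uiunini", "uiuqunniuu"
Leaf count: 14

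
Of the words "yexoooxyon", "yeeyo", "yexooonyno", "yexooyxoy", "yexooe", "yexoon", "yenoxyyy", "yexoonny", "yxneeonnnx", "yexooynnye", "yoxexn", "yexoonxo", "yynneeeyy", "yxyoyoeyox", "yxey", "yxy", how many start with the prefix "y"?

Traverse to the node for "y", then collect every word in that subtree.
Matches: "yeeyo", "yenoxyyy", "yexooe", "yexoon", "yexoonny", "yexoonxo", "yexooonyno", "yexoooxyon", "yexooynnye", "yexooyxoy", "yoxexn", "yxey", "yxneeonnnx", "yxy", "yxyoyoeyox", "yynneeeyy"
Count: 16

16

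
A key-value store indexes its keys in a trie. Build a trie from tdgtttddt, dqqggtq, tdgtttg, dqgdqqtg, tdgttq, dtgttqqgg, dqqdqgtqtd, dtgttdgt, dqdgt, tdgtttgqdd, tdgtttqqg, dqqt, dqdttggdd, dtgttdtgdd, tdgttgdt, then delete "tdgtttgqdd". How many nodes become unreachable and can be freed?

3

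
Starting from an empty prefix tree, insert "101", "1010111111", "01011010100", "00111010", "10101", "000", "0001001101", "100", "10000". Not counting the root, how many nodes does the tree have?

39

Trie structure (* marks end of a word):
(root)
├─ 0
│  ├─ 0
│  │  ├─ 0 *
│  │  │  └─ 1
│  │  │     └─ 0
│  │  │        └─ 0
│  │  │           └─ 1
│  │  │              └─ 1
│  │  │                 └─ 0
│  │  │                    └─ 1 *
│  │  └─ 1
│  │     └─ 1
│  │        └─ 1
│  │           └─ 0
│  │              └─ 1
│  │                 └─ 0 *
│  └─ 1
│     └─ 0
│        └─ 1
│           └─ 1
│              └─ 0
│                 └─ 1
│                    └─ 0
│                       └─ 1
│                          └─ 0
│                             └─ 0 *
└─ 1
   └─ 0
      ├─ 0 *
      │  └─ 0
      │     └─ 0 *
      └─ 1 *
         └─ 0
            └─ 1 *
               └─ 1
                  └─ 1
                     └─ 1
                        └─ 1
                           └─ 1 *
Counting every labelled node above: 39.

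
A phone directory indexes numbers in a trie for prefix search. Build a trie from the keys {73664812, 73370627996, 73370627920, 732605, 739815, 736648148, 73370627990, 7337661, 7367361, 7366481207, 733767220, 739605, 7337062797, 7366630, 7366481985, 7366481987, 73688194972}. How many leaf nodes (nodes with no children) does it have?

Leaves are exactly the stored words that no other stored word extends.
Those words: "732605", "73370627920", "7337062797", "73370627990", "73370627996", "7337661", "733767220", "7366481207", "736648148", "7366481985", "7366481987", "7366630", "7367361", "73688194972", "739605", "739815"
Leaf count: 16

16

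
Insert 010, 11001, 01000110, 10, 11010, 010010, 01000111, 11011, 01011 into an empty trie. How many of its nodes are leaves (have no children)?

8

Leaves are exactly the stored words that no other stored word extends.
Those words: "01000110", "01000111", "010010", "01011", "10", "11001", "11010", "11011"
Leaf count: 8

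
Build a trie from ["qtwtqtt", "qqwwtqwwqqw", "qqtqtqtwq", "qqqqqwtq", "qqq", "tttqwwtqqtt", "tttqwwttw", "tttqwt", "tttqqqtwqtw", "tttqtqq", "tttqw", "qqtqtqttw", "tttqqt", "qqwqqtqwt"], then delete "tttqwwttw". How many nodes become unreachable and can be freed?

2

After clearing the end-marker at "tttqwwttw", prune upward until reaching a node still needed by another word.
The suffix "tw" (2 nodes) is used only by "tttqwwttw"; the node for "tttqwwt" still has the child "q", so pruning stops there.
Nodes removed: 2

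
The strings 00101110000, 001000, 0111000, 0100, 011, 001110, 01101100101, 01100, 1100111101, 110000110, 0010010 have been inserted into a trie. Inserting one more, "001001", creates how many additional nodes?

0

"001001" is already a full path in the trie; only an end-marker is added.
No new nodes are needed: 0.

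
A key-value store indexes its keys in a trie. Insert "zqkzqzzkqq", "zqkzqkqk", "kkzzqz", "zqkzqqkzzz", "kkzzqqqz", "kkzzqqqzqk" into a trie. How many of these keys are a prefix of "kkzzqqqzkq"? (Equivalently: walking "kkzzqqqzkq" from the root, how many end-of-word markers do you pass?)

1

Check each prefix of "kkzzqqqzkq" against the stored set — each match is an end-marker on the path.
Prefixes of the query that are stored words: "kkzzqqqz"
Count: 1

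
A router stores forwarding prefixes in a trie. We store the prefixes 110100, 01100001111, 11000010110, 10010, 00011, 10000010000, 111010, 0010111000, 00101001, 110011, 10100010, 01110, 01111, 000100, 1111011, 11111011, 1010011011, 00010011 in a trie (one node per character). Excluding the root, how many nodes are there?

84

Trace insertions, counting only characters that open a new branch:
  "110100" → 6 new (1, 1, 0, 1, 0, 0)
  "01100001111" → 11 new (0, 1, 1, 0, 0, 0, 0, 1, 1, 1, 1)
  "11000010110" → prefix "110" already present; 8 new (0, 0, 0, 1, 0, 1, 1, 0)
  "10010" → prefix "1" already present; 4 new (0, 0, 1, 0)
  "00011" → prefix "0" already present; 4 new (0, 0, 1, 1)
  "10000010000" → prefix "100" already present; 8 new (0, 0, 0, 1, 0, 0, 0, 0)
  "111010" → prefix "11" already present; 4 new (1, 0, 1, 0)
  "0010111000" → prefix "00" already present; 8 new (1, 0, 1, 1, 1, 0, 0, 0)
  "00101001" → prefix "00101" already present; 3 new (0, 0, 1)
  "110011" → prefix "1100" already present; 2 new (1, 1)
  "10100010" → prefix "10" already present; 6 new (1, 0, 0, 0, 1, 0)
  "01110" → prefix "011" already present; 2 new (1, 0)
  "01111" → prefix "0111" already present; 1 new (1)
  "000100" → prefix "0001" already present; 2 new (0, 0)
  "1111011" → prefix "111" already present; 4 new (1, 0, 1, 1)
  "11111011" → prefix "1111" already present; 4 new (1, 0, 1, 1)
  "1010011011" → prefix "10100" already present; 5 new (1, 1, 0, 1, 1)
  "00010011" → prefix "000100" already present; 2 new (1, 1)
Total nodes = 6 + 11 + 8 + 4 + 4 + 8 + 4 + 8 + 3 + 2 + 6 + 2 + 1 + 2 + 4 + 4 + 5 + 2 = 84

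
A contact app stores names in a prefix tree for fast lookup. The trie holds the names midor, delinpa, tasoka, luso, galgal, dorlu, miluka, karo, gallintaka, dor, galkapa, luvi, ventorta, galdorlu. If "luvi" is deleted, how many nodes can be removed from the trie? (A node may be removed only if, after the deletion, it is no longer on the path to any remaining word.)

2

Walk "luvi" from the leaf back toward the root, removing each node that no remaining word uses.
The suffix "vi" (2 nodes) is used only by "luvi"; the node for "lu" still has the child "s", so pruning stops there.
Nodes removed: 2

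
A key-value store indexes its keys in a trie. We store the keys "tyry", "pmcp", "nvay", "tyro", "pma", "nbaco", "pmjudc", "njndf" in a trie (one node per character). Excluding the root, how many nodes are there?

26

Count nodes per top-level branch (shared prefixes stored once):
  'n'-branch (nbaco, njndf, nvay): 12 nodes
  'p'-branch (pma, pmcp, pmjudc): 9 nodes
  't'-branch (tyro, tyry): 5 nodes
Sum: 26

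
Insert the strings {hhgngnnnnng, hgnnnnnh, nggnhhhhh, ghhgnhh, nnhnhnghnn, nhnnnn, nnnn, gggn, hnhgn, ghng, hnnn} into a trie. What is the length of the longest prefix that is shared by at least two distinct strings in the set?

Look for the deepest trie node that still has at least two words in its subtree.
e.g. "ghhgnhh" and "ghng" share the prefix "gh" of length 2; no pair shares a longer one.
Longest shared-prefix length: 2

2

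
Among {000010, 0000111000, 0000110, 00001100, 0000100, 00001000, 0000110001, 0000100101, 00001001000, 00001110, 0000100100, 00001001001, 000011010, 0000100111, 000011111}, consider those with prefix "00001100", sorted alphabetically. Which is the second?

Words with prefix "00001100", in lexicographic order: "00001100", "0000110001"
The 2nd is 0000110001.

0000110001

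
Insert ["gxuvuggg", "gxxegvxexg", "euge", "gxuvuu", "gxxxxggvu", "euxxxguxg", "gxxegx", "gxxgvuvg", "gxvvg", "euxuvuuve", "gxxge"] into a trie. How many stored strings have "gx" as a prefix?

8

Walk to "gx"; the words in its subtree are exactly those with that prefix.
Matches: "gxuvuggg", "gxuvuu", "gxvvg", "gxxegvxexg", "gxxegx", "gxxge", "gxxgvuvg", "gxxxxggvu"
Count: 8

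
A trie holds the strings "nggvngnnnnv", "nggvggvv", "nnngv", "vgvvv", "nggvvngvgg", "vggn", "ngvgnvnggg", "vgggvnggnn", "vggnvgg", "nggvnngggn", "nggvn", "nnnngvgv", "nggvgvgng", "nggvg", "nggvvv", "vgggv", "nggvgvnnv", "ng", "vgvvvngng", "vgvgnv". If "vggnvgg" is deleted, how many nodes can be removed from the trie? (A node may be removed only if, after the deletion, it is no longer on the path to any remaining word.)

A node on "vggnvgg"'s path can go only if nothing else ends at it or branches off below it.
The suffix "vgg" (3 nodes) is used only by "vggnvgg"; "vggn" is itself a stored word, so pruning stops there.
Nodes removed: 3

3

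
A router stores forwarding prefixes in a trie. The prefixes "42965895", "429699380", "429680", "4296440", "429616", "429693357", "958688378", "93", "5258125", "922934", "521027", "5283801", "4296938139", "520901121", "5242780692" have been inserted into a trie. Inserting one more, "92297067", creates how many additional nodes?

4

"9229" is already a path in the trie; the remaining "7067" must be added.
New nodes needed: |"92297067"| − 4 = 8 − 4 = 4.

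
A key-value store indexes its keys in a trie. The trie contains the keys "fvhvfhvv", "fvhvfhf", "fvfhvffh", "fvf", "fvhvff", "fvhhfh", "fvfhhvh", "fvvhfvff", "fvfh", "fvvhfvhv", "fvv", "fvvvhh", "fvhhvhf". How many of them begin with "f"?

13

Traverse to the node for "f", then collect every word in that subtree.
Words under "f": fvf, fvfh, fvfhhvh, fvfhvffh, fvhhfh, fvhhvhf, fvhvff, fvhvfhf, fvhvfhvv, fvv, fvvhfvff, fvvhfvhv, fvvvhh
Count: 13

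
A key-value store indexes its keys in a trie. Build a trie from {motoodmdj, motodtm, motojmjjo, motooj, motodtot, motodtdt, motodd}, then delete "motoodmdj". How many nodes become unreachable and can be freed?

After clearing the end-marker at "motoodmdj", prune upward until reaching a node still needed by another word.
The suffix "dmdj" (4 nodes) is used only by "motoodmdj"; the node for "motoo" still has the child "j", so pruning stops there.
Nodes removed: 4

4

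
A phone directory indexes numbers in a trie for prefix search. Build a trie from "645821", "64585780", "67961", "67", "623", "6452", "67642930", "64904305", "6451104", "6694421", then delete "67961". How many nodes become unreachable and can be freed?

After clearing the end-marker at "67961", prune upward until reaching a node still needed by another word.
The suffix "961" (3 nodes) is used only by "67961"; the node for "67" still has the child "6", so pruning stops there.
Nodes removed: 3

3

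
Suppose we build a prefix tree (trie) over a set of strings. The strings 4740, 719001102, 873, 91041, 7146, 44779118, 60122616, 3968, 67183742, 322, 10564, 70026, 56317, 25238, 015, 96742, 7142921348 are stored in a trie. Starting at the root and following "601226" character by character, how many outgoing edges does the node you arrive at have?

The children of the "601226" node are the distinct next characters among strings starting with "601226".
Characters that immediately follow "601226" among the stored strings: {1}.
That node has 1 child edge.

1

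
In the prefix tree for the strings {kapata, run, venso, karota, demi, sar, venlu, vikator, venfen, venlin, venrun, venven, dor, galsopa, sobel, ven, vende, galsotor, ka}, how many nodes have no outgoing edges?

17

A leaf is a node with no children — equivalently, the end of a word that is not a proper prefix of any other stored word.
Those words: "demi", "dor", "galsopa", "galsotor", "kapata", "karota", "run", "sar", "sobel", "vende", "venfen", "venlin", "venlu", "venrun", "venso", "venven", "vikator"
Leaf count: 17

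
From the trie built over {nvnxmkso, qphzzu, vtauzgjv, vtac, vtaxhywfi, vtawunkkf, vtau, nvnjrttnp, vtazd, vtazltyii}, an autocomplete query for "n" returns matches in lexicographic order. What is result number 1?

Words with prefix "n", in lexicographic order: "nvnjrttnp", "nvnxmkso"
Position 1: nvnjrttnp

nvnjrttnp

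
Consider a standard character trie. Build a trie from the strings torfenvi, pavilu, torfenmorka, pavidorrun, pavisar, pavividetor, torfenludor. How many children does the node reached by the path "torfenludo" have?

Walk "torfenludo" from the root, arriving at one node.
Distinct next characters after "torfenludo": r.
That node has 1 child edge.

1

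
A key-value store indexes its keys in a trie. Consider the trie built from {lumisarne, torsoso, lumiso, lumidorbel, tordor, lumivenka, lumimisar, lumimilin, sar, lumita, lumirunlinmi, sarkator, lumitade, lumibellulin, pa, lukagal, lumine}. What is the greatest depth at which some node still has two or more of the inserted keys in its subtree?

6

The deepest shared node is where two words last agree before diverging.
"lumimilin" and "lumimisar" agree on "lumimi" (6 characters) before diverging; nothing deeper is shared.
Longest shared-prefix length: 6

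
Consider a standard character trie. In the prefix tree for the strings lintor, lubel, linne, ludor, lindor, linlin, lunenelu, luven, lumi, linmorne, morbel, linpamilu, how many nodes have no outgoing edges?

12

A leaf is a node with no children — equivalently, the end of a word that is not a proper prefix of any other stored word.
Those words: "lindor", "linlin", "linmorne", "linne", "linpamilu", "lintor", "lubel", "ludor", "lumi", "lunenelu", "luven", "morbel"
Leaf count: 12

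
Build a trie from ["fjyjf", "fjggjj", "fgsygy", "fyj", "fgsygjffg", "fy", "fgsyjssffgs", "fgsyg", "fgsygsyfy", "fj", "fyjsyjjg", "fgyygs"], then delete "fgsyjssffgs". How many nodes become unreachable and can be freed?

7

Walk "fgsyjssffgs" from the leaf back toward the root, removing each node that no remaining word uses.
The suffix "jssffgs" (7 nodes) is used only by "fgsyjssffgs"; the node for "fgsy" still has the child "g", so pruning stops there.
Nodes removed: 7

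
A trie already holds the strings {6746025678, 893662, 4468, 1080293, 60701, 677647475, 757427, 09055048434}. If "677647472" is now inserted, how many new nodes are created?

1

"67764747" is already a path in the trie; the remaining "2" must be added.
New nodes needed: |"677647472"| − 8 = 9 − 8 = 1.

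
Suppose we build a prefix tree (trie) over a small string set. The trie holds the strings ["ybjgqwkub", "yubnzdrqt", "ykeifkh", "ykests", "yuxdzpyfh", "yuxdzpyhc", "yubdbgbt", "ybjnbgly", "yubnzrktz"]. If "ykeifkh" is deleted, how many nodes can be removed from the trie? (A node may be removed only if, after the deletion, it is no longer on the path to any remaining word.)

After clearing the end-marker at "ykeifkh", prune upward until reaching a node still needed by another word.
The suffix "ifkh" (4 nodes) is used only by "ykeifkh"; the node for "yke" still has the child "s", so pruning stops there.
Nodes removed: 4

4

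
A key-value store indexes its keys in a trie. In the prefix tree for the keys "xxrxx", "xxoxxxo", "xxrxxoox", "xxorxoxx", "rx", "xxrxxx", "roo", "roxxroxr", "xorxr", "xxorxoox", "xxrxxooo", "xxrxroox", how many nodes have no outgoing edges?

11

Leaves are exactly the stored words that no other stored word extends.
Those words: "roo", "roxxroxr", "rx", "xorxr", "xxorxoox", "xxorxoxx", "xxoxxxo", "xxrxroox", "xxrxxooo", "xxrxxoox", "xxrxxx"
Leaf count: 11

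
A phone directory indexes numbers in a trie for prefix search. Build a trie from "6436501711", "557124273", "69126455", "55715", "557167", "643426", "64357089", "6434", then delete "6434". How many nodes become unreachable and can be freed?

Walk "6434" from the leaf back toward the root, removing each node that no remaining word uses.
Every node on "6434" is still needed (e.g. by "643426"), so nothing is freed.
Nodes removed: 0

0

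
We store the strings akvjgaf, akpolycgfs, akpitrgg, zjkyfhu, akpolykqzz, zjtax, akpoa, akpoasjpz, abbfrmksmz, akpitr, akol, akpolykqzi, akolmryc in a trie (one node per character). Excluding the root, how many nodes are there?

Insert word by word; a character creates a node only if that edge doesn't already exist:
  "akvjgaf" → 7 new (a, k, v, j, g, a, f)
  "akpolycgfs" → prefix "ak" already present; 8 new (p, o, l, y, c, g, f, s)
  "akpitrgg" → prefix "akp" already present; 5 new (i, t, r, g, g)
  "zjkyfhu" → 7 new (z, j, k, y, f, h, u)
  "akpolykqzz" → prefix "akpoly" already present; 4 new (k, q, z, z)
  "zjtax" → prefix "zj" already present; 3 new (t, a, x)
  "akpoa" → prefix "akpo" already present; 1 new (a)
  "akpoasjpz" → prefix "akpoa" already present; 4 new (s, j, p, z)
  "abbfrmksmz" → prefix "a" already present; 9 new (b, b, f, r, m, k, s, m, z)
  "akpitr" → prefix "akpitr" already present; 0 new (none)
  "akol" → prefix "ak" already present; 2 new (o, l)
  "akpolykqzi" → prefix "akpolykqz" already present; 1 new (i)
  "akolmryc" → prefix "akol" already present; 4 new (m, r, y, c)
Total nodes = 7 + 8 + 5 + 7 + 4 + 3 + 1 + 4 + 9 + 0 + 2 + 1 + 4 = 55

55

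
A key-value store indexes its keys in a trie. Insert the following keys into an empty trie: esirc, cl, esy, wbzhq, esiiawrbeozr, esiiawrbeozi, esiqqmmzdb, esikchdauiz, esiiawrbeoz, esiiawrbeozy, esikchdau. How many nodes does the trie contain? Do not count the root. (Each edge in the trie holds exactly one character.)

39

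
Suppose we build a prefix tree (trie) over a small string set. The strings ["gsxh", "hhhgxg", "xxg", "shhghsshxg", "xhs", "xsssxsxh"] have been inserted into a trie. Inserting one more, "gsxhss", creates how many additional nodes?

"gsxh" is already a path in the trie; the remaining "ss" must be added.
New nodes needed: |"gsxhss"| − 4 = 6 − 4 = 2.

2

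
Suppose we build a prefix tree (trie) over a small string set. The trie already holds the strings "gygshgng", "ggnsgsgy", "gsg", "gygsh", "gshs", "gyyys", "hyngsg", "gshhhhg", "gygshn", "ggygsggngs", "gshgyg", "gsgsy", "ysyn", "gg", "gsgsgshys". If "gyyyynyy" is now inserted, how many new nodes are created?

4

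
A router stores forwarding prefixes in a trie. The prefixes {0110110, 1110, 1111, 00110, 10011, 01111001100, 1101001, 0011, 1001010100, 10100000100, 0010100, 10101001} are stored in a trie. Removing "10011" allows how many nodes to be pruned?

1

A node on "10011"'s path can go only if nothing else ends at it or branches off below it.
The suffix "1" (1 node) is used only by "10011"; the node for "1001" still has the child "0", so pruning stops there.
Nodes removed: 1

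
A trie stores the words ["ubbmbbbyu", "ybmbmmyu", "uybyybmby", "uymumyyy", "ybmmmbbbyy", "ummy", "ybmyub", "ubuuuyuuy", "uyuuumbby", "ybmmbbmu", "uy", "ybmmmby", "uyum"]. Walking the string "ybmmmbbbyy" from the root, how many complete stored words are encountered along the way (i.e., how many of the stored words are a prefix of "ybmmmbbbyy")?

1

Traverse "ybmmmbbbyy" character by character; count nodes along the way that are marked as word ends.
Prefixes of the query that are stored words: "ybmmmbbbyy"
Count: 1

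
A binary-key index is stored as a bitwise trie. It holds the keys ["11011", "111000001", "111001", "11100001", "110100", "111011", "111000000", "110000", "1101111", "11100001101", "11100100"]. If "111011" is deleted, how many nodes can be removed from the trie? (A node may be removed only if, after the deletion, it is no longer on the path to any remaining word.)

A node on "111011"'s path can go only if nothing else ends at it or branches off below it.
The suffix "11" (2 nodes) is used only by "111011"; the node for "1110" still has the child "0", so pruning stops there.
Nodes removed: 2

2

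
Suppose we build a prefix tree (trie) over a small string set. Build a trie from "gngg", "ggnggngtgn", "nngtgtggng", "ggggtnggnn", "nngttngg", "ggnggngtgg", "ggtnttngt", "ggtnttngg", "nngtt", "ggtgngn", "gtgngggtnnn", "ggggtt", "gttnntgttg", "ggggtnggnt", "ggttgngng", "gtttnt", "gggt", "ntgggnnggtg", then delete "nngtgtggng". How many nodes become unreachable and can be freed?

6

Walk "nngtgtggng" from the leaf back toward the root, removing each node that no remaining word uses.
The suffix "gtggng" (6 nodes) is used only by "nngtgtggng"; the node for "nngt" still has the child "t", so pruning stops there.
Nodes removed: 6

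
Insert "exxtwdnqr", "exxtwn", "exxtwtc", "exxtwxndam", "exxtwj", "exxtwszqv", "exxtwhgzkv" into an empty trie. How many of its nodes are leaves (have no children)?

A leaf is a node with no children — equivalently, the end of a word that is not a proper prefix of any other stored word.
Those words: "exxtwdnqr", "exxtwhgzkv", "exxtwj", "exxtwn", "exxtwszqv", "exxtwtc", "exxtwxndam"
Leaf count: 7

7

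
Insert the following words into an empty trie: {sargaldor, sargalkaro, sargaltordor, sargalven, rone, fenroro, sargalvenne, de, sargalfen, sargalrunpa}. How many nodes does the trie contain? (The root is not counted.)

45

Trace insertions, counting only characters that open a new branch:
  "sargaldor" → 9 new (s, a, r, g, a, l, d, o, r)
  "sargalkaro" → prefix "sargal" already present; 4 new (k, a, r, o)
  "sargaltordor" → prefix "sargal" already present; 6 new (t, o, r, d, o, r)
  "sargalven" → prefix "sargal" already present; 3 new (v, e, n)
  "rone" → 4 new (r, o, n, e)
  "fenroro" → 7 new (f, e, n, r, o, r, o)
  "sargalvenne" → prefix "sargalven" already present; 2 new (n, e)
  "de" → 2 new (d, e)
  "sargalfen" → prefix "sargal" already present; 3 new (f, e, n)
  "sargalrunpa" → prefix "sargal" already present; 5 new (r, u, n, p, a)
Total nodes = 9 + 4 + 6 + 3 + 4 + 7 + 2 + 2 + 3 + 5 = 45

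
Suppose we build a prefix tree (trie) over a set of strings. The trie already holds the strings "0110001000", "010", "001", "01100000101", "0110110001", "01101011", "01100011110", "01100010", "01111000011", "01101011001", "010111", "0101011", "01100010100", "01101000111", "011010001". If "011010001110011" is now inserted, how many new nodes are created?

4

Walking "011010001110011" from the root, the first 11 characters ("01101000111") follow existing edges; "0" is the first miss.
Each of the 4 remaining characters creates one node.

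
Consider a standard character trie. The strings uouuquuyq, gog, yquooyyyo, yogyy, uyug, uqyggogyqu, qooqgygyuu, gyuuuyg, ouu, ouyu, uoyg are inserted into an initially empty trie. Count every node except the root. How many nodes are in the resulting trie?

60

Insert word by word; a character creates a node only if that edge doesn't already exist:
  "uouuquuyq" → 9 new (u, o, u, u, q, u, u, y, q)
  "gog" → 3 new (g, o, g)
  "yquooyyyo" → 9 new (y, q, u, o, o, y, y, y, o)
  "yogyy" → prefix "y" already present; 4 new (o, g, y, y)
  "uyug" → prefix "u" already present; 3 new (y, u, g)
  "uqyggogyqu" → prefix "u" already present; 9 new (q, y, g, g, o, g, y, q, u)
  "qooqgygyuu" → 10 new (q, o, o, q, g, y, g, y, u, u)
  "gyuuuyg" → prefix "g" already present; 6 new (y, u, u, u, y, g)
  "ouu" → 3 new (o, u, u)
  "ouyu" → prefix "ou" already present; 2 new (y, u)
  "uoyg" → prefix "uo" already present; 2 new (y, g)
Total nodes = 9 + 3 + 9 + 4 + 3 + 9 + 10 + 6 + 3 + 2 + 2 = 60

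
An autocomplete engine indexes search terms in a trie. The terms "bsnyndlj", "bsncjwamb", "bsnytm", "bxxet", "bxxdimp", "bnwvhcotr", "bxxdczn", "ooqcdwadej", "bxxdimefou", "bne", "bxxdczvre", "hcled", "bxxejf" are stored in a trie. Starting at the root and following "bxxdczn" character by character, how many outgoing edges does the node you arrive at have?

0

Follow the path "bxxdczn" to its node, then look at its outgoing edges.
No stored string extends past "bxxdczn".
That node has 0 child edges.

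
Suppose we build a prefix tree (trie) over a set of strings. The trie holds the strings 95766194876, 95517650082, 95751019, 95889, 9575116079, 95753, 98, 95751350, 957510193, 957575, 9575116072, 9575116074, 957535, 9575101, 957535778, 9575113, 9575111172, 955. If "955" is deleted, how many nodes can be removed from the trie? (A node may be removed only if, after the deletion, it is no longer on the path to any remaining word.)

0

After clearing the end-marker at "955", prune upward until reaching a node still needed by another word.
Every node on "955" is still needed (e.g. by "95517650082"), so nothing is freed.
Nodes removed: 0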